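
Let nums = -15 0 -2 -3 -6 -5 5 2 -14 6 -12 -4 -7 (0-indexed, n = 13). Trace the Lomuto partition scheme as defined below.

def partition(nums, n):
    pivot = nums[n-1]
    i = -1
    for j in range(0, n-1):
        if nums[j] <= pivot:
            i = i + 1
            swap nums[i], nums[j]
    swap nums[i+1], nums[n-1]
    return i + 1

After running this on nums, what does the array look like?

pivot = nums[12] = -7; i = -1
j=0: nums[0]=-15 ≤ -7 → i=0, swap nums[0],nums[0] (no change) → -15 0 -2 -3 -6 -5 5 2 -14 6 -12 -4 -7
j=1: nums[1]=0 > -7 → no swap
j=2: nums[2]=-2 > -7 → no swap
j=3: nums[3]=-3 > -7 → no swap
j=4: nums[4]=-6 > -7 → no swap
j=5: nums[5]=-5 > -7 → no swap
j=6: nums[6]=5 > -7 → no swap
j=7: nums[7]=2 > -7 → no swap
j=8: nums[8]=-14 ≤ -7 → i=1, swap nums[1],nums[8] → -15 -14 -2 -3 -6 -5 5 2 0 6 -12 -4 -7
j=9: nums[9]=6 > -7 → no swap
j=10: nums[10]=-12 ≤ -7 → i=2, swap nums[2],nums[10] → -15 -14 -12 -3 -6 -5 5 2 0 6 -2 -4 -7
j=11: nums[11]=-4 > -7 → no swap
final swap nums[3],nums[12] → -15 -14 -12 -7 -6 -5 5 2 0 6 -2 -4 -3; return 3

-15 -14 -12 -7 -6 -5 5 2 0 6 -2 -4 -3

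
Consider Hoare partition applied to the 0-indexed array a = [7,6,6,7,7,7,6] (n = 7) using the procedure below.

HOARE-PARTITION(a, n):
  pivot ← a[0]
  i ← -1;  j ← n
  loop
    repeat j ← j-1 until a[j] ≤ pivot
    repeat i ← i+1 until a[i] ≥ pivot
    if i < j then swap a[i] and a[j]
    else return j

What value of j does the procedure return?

4

pivot = a[0] = 7; i = -1, j = 7
j→6 (a[6]=6≤7), i→0 (a[0]=7≥7); i<j, swap → [6,6,6,7,7,7,7]
j→5 (a[5]=7≤7), i→3 (a[3]=7≥7); i<j, swap → [6,6,6,7,7,7,7]
j→4, i→4; i≥j, return j=4. a = [6,6,6,7,7,7,7]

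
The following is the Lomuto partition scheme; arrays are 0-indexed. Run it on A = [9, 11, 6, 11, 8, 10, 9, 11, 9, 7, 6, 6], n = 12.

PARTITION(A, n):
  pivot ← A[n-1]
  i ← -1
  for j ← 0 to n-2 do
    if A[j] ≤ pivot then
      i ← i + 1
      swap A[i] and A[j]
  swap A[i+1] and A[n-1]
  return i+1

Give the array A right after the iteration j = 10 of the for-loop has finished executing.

pivot = A[11] = 6; i = -1
j=0: A[0]=9 > 6 → no swap
j=1: A[1]=11 > 6 → no swap
j=2: A[2]=6 ≤ 6 → i=0, swap A[0],A[2] → [6, 11, 9, 11, 8, 10, 9, 11, 9, 7, 6, 6]
j=3: A[3]=11 > 6 → no swap
j=4: A[4]=8 > 6 → no swap
j=5: A[5]=10 > 6 → no swap
j=6: A[6]=9 > 6 → no swap
j=7: A[7]=11 > 6 → no swap
j=8: A[8]=9 > 6 → no swap
j=9: A[9]=7 > 6 → no swap
j=10: A[10]=6 ≤ 6 → i=1, swap A[1],A[10] → [6, 6, 9, 11, 8, 10, 9, 11, 9, 7, 11, 6]
(after j=10) A = [6, 6, 9, 11, 8, 10, 9, 11, 9, 7, 11, 6]

[6, 6, 9, 11, 8, 10, 9, 11, 9, 7, 11, 6]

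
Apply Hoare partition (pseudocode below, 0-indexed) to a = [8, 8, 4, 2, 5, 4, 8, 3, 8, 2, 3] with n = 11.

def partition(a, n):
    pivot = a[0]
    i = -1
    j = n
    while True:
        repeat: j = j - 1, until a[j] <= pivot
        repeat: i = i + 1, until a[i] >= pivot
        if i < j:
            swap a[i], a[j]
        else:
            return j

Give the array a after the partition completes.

[3, 2, 4, 2, 5, 4, 8, 3, 8, 8, 8]

pivot = a[0] = 8; i = -1, j = 11
j→10 (a[10]=3≤8), i→0 (a[0]=8≥8); i<j, swap → [3, 8, 4, 2, 5, 4, 8, 3, 8, 2, 8]
j→9 (a[9]=2≤8), i→1 (a[1]=8≥8); i<j, swap → [3, 2, 4, 2, 5, 4, 8, 3, 8, 8, 8]
j→8 (a[8]=8≤8), i→6 (a[6]=8≥8); i<j, swap → [3, 2, 4, 2, 5, 4, 8, 3, 8, 8, 8]
j→7, i→8; i≥j, return j=7. a = [3, 2, 4, 2, 5, 4, 8, 3, 8, 8, 8]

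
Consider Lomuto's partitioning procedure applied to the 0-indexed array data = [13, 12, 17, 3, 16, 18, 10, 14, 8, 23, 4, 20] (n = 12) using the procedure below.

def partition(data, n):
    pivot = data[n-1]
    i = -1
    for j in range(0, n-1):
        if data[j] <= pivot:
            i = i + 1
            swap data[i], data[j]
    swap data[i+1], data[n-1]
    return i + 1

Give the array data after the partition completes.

pivot=20, i=-1
j=0: 13≤20, i=0, swap(0,0) ⇒ [13, 12, 17, 3, 16, 18, 10, 14, 8, 23, 4, 20]
j=1: 12≤20, i=1, swap(1,1) ⇒ [13, 12, 17, 3, 16, 18, 10, 14, 8, 23, 4, 20]
j=2: 17≤20, i=2, swap(2,2) ⇒ [13, 12, 17, 3, 16, 18, 10, 14, 8, 23, 4, 20]
j=3: 3≤20, i=3, swap(3,3) ⇒ [13, 12, 17, 3, 16, 18, 10, 14, 8, 23, 4, 20]
j=4: 16≤20, i=4, swap(4,4) ⇒ [13, 12, 17, 3, 16, 18, 10, 14, 8, 23, 4, 20]
j=5: 18≤20, i=5, swap(5,5) ⇒ [13, 12, 17, 3, 16, 18, 10, 14, 8, 23, 4, 20]
j=6: 10≤20, i=6, swap(6,6) ⇒ [13, 12, 17, 3, 16, 18, 10, 14, 8, 23, 4, 20]
j=7: 14≤20, i=7, swap(7,7) ⇒ [13, 12, 17, 3, 16, 18, 10, 14, 8, 23, 4, 20]
j=8: 8≤20, i=8, swap(8,8) ⇒ [13, 12, 17, 3, 16, 18, 10, 14, 8, 23, 4, 20]
j=9: 23>20, skip
j=10: 4≤20, i=9, swap(9,10) ⇒ [13, 12, 17, 3, 16, 18, 10, 14, 8, 4, 23, 20]
swap(10,11) ⇒ [13, 12, 17, 3, 16, 18, 10, 14, 8, 4, 20, 23]; return 10

[13, 12, 17, 3, 16, 18, 10, 14, 8, 4, 20, 23]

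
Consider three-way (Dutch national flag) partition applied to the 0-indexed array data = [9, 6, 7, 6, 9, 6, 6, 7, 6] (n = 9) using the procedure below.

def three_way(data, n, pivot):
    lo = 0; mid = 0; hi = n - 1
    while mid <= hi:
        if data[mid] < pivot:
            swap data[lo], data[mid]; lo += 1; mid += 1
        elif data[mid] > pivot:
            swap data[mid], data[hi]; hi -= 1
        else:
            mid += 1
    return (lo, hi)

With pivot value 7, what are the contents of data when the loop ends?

[6, 6, 6, 6, 6, 7, 7, 9, 9]

pivot = 7; lo=0, mid=0, hi=8
data[mid]=9>7: swap data[0],data[8]; hi=7 → [6, 6, 7, 6, 9, 6, 6, 7, 9]
data[mid]=6<7: swap data[0],data[0]; lo=1,mid=1 → [6, 6, 7, 6, 9, 6, 6, 7, 9]
data[mid]=6<7: swap data[1],data[1]; lo=2,mid=2 → [6, 6, 7, 6, 9, 6, 6, 7, 9]
data[mid]=7=7: mid=3
data[mid]=6<7: swap data[2],data[3]; lo=3,mid=4 → [6, 6, 6, 7, 9, 6, 6, 7, 9]
data[mid]=9>7: swap data[4],data[7]; hi=6 → [6, 6, 6, 7, 7, 6, 6, 9, 9]
data[mid]=7=7: mid=5
data[mid]=6<7: swap data[3],data[5]; lo=4,mid=6 → [6, 6, 6, 6, 7, 7, 6, 9, 9]
data[mid]=6<7: swap data[4],data[6]; lo=5,mid=7 → [6, 6, 6, 6, 6, 7, 7, 9, 9]
end: lo=5, hi=6; data = [6, 6, 6, 6, 6, 7, 7, 9, 9]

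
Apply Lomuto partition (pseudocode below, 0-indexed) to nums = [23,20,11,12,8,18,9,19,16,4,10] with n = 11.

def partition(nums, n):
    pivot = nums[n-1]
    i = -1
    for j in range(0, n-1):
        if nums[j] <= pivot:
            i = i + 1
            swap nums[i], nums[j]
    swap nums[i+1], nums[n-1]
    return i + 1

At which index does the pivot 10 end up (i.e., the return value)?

pivot = nums[10] = 10; i = -1
j=0: nums[0]=23 > 10 → no swap
j=1: nums[1]=20 > 10 → no swap
j=2: nums[2]=11 > 10 → no swap
j=3: nums[3]=12 > 10 → no swap
j=4: nums[4]=8 ≤ 10 → i=0, swap nums[0],nums[4] → [8,20,11,12,23,18,9,19,16,4,10]
j=5: nums[5]=18 > 10 → no swap
j=6: nums[6]=9 ≤ 10 → i=1, swap nums[1],nums[6] → [8,9,11,12,23,18,20,19,16,4,10]
j=7: nums[7]=19 > 10 → no swap
j=8: nums[8]=16 > 10 → no swap
j=9: nums[9]=4 ≤ 10 → i=2, swap nums[2],nums[9] → [8,9,4,12,23,18,20,19,16,11,10]
final swap nums[3],nums[10] → [8,9,4,10,23,18,20,19,16,11,12]; return 3

3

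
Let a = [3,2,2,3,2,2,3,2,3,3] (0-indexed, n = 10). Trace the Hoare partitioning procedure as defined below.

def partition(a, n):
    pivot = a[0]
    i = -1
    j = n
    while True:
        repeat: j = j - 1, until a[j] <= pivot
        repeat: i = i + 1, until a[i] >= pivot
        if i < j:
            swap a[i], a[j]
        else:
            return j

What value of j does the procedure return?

6

pivot=3
j stops at 9 (3), i stops at 0 (3); swap ⇒ [3,2,2,3,2,2,3,2,3,3]
j stops at 8 (3), i stops at 3 (3); swap ⇒ [3,2,2,3,2,2,3,2,3,3]
j stops at 7 (2), i stops at 6 (3); swap ⇒ [3,2,2,3,2,2,2,3,3,3]
j stops at 6, i stops at 7; i≥j ⇒ return 6. a=[3,2,2,3,2,2,2,3,3,3]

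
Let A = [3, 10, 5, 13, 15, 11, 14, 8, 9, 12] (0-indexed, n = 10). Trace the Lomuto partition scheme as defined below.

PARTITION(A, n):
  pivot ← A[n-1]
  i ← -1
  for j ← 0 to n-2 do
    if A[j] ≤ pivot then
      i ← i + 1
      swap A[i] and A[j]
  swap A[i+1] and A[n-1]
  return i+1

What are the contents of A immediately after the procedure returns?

[3, 10, 5, 11, 8, 9, 12, 15, 13, 14]

pivot = A[9] = 12; i = -1
j=0: A[0]=3 ≤ 12 → i=0, swap A[0],A[0] (no change) → [3, 10, 5, 13, 15, 11, 14, 8, 9, 12]
j=1: A[1]=10 ≤ 12 → i=1, swap A[1],A[1] (no change) → [3, 10, 5, 13, 15, 11, 14, 8, 9, 12]
j=2: A[2]=5 ≤ 12 → i=2, swap A[2],A[2] (no change) → [3, 10, 5, 13, 15, 11, 14, 8, 9, 12]
j=3: A[3]=13 > 12 → no swap
j=4: A[4]=15 > 12 → no swap
j=5: A[5]=11 ≤ 12 → i=3, swap A[3],A[5] → [3, 10, 5, 11, 15, 13, 14, 8, 9, 12]
j=6: A[6]=14 > 12 → no swap
j=7: A[7]=8 ≤ 12 → i=4, swap A[4],A[7] → [3, 10, 5, 11, 8, 13, 14, 15, 9, 12]
j=8: A[8]=9 ≤ 12 → i=5, swap A[5],A[8] → [3, 10, 5, 11, 8, 9, 14, 15, 13, 12]
final swap A[6],A[9] → [3, 10, 5, 11, 8, 9, 12, 15, 13, 14]; return 6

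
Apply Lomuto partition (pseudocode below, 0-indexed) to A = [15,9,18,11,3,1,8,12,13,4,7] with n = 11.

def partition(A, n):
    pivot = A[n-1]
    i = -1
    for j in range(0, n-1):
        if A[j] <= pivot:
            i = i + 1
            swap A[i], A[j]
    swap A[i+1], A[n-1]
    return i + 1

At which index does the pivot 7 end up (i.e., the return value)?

3

pivot=7, i=-1
j=0: 15>7, skip
j=1: 9>7, skip
j=2: 18>7, skip
j=3: 11>7, skip
j=4: 3≤7, i=0, swap(0,4) ⇒ [3,9,18,11,15,1,8,12,13,4,7]
j=5: 1≤7, i=1, swap(1,5) ⇒ [3,1,18,11,15,9,8,12,13,4,7]
j=6: 8>7, skip
j=7: 12>7, skip
j=8: 13>7, skip
j=9: 4≤7, i=2, swap(2,9) ⇒ [3,1,4,11,15,9,8,12,13,18,7]
swap(3,10) ⇒ [3,1,4,7,15,9,8,12,13,18,11]; return 3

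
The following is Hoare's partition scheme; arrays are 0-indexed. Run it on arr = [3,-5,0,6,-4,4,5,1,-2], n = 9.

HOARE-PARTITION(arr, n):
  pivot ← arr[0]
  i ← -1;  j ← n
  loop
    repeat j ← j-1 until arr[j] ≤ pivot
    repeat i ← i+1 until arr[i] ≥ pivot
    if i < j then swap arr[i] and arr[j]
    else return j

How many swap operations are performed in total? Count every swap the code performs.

pivot = arr[0] = 3; i = -1, j = 9
j→8 (arr[8]=-2≤3), i→0 (arr[0]=3≥3); i<j, swap → [-2,-5,0,6,-4,4,5,1,3]
j→7 (arr[7]=1≤3), i→3 (arr[3]=6≥3); i<j, swap → [-2,-5,0,1,-4,4,5,6,3]
j→4, i→5; i≥j, return j=4. arr = [-2,-5,0,1,-4,4,5,6,3]

2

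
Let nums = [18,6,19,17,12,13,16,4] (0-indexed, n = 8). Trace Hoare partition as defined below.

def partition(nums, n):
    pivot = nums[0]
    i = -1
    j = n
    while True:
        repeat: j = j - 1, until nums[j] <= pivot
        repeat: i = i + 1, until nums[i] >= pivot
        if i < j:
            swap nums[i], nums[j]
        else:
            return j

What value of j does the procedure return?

pivot=18
j stops at 7 (4), i stops at 0 (18); swap ⇒ [4,6,19,17,12,13,16,18]
j stops at 6 (16), i stops at 2 (19); swap ⇒ [4,6,16,17,12,13,19,18]
j stops at 5, i stops at 6; i≥j ⇒ return 5. nums=[4,6,16,17,12,13,19,18]

5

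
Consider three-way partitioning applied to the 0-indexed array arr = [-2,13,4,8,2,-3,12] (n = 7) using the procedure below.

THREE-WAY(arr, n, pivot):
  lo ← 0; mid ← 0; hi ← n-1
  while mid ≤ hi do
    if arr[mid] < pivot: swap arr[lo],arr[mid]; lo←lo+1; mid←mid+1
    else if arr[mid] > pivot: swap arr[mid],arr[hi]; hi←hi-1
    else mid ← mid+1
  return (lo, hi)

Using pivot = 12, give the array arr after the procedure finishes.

pivot = 12; lo=0, mid=0, hi=6
arr[mid]=-2<12: swap arr[0],arr[0]; lo=1,mid=1 → [-2,13,4,8,2,-3,12]
arr[mid]=13>12: swap arr[1],arr[6]; hi=5 → [-2,12,4,8,2,-3,13]
arr[mid]=12=12: mid=2
arr[mid]=4<12: swap arr[1],arr[2]; lo=2,mid=3 → [-2,4,12,8,2,-3,13]
arr[mid]=8<12: swap arr[2],arr[3]; lo=3,mid=4 → [-2,4,8,12,2,-3,13]
arr[mid]=2<12: swap arr[3],arr[4]; lo=4,mid=5 → [-2,4,8,2,12,-3,13]
arr[mid]=-3<12: swap arr[4],arr[5]; lo=5,mid=6 → [-2,4,8,2,-3,12,13]
end: lo=5, hi=5; arr = [-2,4,8,2,-3,12,13]

[-2,4,8,2,-3,12,13]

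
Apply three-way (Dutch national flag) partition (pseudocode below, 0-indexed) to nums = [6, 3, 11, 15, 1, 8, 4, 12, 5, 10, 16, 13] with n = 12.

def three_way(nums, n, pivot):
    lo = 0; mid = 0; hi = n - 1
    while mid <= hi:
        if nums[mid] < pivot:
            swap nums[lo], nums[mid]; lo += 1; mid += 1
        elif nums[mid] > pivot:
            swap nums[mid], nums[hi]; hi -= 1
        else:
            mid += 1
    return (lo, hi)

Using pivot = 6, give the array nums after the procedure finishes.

lo=0 mid=0 hi=11
6=6: mid=1
3<6: swap(0,1), lo=1 mid=2 ⇒ [3, 6, 11, 15, 1, 8, 4, 12, 5, 10, 16, 13]
11>6: swap(2,11), hi=10 ⇒ [3, 6, 13, 15, 1, 8, 4, 12, 5, 10, 16, 11]
13>6: swap(2,10), hi=9 ⇒ [3, 6, 16, 15, 1, 8, 4, 12, 5, 10, 13, 11]
16>6: swap(2,9), hi=8 ⇒ [3, 6, 10, 15, 1, 8, 4, 12, 5, 16, 13, 11]
10>6: swap(2,8), hi=7 ⇒ [3, 6, 5, 15, 1, 8, 4, 12, 10, 16, 13, 11]
5<6: swap(1,2), lo=2 mid=3 ⇒ [3, 5, 6, 15, 1, 8, 4, 12, 10, 16, 13, 11]
15>6: swap(3,7), hi=6 ⇒ [3, 5, 6, 12, 1, 8, 4, 15, 10, 16, 13, 11]
12>6: swap(3,6), hi=5 ⇒ [3, 5, 6, 4, 1, 8, 12, 15, 10, 16, 13, 11]
4<6: swap(2,3), lo=3 mid=4 ⇒ [3, 5, 4, 6, 1, 8, 12, 15, 10, 16, 13, 11]
1<6: swap(3,4), lo=4 mid=5 ⇒ [3, 5, 4, 1, 6, 8, 12, 15, 10, 16, 13, 11]
8>6: swap(5,5), hi=4 ⇒ [3, 5, 4, 1, 6, 8, 12, 15, 10, 16, 13, 11]
done. lo=4 hi=4; nums=[3, 5, 4, 1, 6, 8, 12, 15, 10, 16, 13, 11]

[3, 5, 4, 1, 6, 8, 12, 15, 10, 16, 13, 11]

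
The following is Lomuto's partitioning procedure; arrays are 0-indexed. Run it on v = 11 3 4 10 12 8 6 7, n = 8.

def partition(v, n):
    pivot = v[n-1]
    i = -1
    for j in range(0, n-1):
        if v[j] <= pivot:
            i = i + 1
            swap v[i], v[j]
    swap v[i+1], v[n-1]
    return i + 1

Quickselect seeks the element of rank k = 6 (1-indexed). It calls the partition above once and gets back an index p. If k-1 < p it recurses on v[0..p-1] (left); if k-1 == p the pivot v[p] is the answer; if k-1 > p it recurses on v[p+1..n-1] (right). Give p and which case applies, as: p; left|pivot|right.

pivot = v[7] = 7; i = -1
j=0: v[0]=11 > 7 → no swap
j=1: v[1]=3 ≤ 7 → i=0, swap v[0],v[1] → 3 11 4 10 12 8 6 7
j=2: v[2]=4 ≤ 7 → i=1, swap v[1],v[2] → 3 4 11 10 12 8 6 7
j=3: v[3]=10 > 7 → no swap
j=4: v[4]=12 > 7 → no swap
j=5: v[5]=8 > 7 → no swap
j=6: v[6]=6 ≤ 7 → i=2, swap v[2],v[6] → 3 4 6 10 12 8 11 7
final swap v[3],v[7] → 3 4 6 7 12 8 11 10; return 3
p = 3; k-1 = 5 > 3 ⇒ right

3; right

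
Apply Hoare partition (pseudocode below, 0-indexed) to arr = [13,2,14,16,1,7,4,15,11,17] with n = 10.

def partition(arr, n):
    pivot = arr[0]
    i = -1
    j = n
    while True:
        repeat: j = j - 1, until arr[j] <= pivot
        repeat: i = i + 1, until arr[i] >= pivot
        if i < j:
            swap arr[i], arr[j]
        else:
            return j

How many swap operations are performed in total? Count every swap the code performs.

pivot=13
j stops at 8 (11), i stops at 0 (13); swap ⇒ [11,2,14,16,1,7,4,15,13,17]
j stops at 6 (4), i stops at 2 (14); swap ⇒ [11,2,4,16,1,7,14,15,13,17]
j stops at 5 (7), i stops at 3 (16); swap ⇒ [11,2,4,7,1,16,14,15,13,17]
j stops at 4, i stops at 5; i≥j ⇒ return 4. arr=[11,2,4,7,1,16,14,15,13,17]

3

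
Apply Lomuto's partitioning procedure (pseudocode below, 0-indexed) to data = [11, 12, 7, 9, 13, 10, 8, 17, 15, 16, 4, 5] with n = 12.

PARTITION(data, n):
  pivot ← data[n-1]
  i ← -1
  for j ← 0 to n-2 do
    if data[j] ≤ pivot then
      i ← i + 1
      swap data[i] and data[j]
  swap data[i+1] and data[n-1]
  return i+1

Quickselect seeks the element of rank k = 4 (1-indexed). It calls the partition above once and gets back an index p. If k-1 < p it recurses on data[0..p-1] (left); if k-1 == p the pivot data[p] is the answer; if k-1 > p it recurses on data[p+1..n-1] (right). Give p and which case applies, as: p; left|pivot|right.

pivot = data[11] = 5; i = -1
j=0: data[0]=11 > 5 → no swap
j=1: data[1]=12 > 5 → no swap
j=2: data[2]=7 > 5 → no swap
j=3: data[3]=9 > 5 → no swap
j=4: data[4]=13 > 5 → no swap
j=5: data[5]=10 > 5 → no swap
j=6: data[6]=8 > 5 → no swap
j=7: data[7]=17 > 5 → no swap
j=8: data[8]=15 > 5 → no swap
j=9: data[9]=16 > 5 → no swap
j=10: data[10]=4 ≤ 5 → i=0, swap data[0],data[10] → [4, 12, 7, 9, 13, 10, 8, 17, 15, 16, 11, 5]
final swap data[1],data[11] → [4, 5, 7, 9, 13, 10, 8, 17, 15, 16, 11, 12]; return 1
p = 1; k-1 = 3 > 1 ⇒ right

1; right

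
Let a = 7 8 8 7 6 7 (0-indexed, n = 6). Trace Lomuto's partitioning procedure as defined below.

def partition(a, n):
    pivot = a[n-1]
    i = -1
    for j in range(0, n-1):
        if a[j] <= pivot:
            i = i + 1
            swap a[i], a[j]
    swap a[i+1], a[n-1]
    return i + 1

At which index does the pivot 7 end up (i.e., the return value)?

3

pivot = a[5] = 7; i = -1
j=0: a[0]=7 ≤ 7 → i=0, swap a[0],a[0] (no change) → 7 8 8 7 6 7
j=1: a[1]=8 > 7 → no swap
j=2: a[2]=8 > 7 → no swap
j=3: a[3]=7 ≤ 7 → i=1, swap a[1],a[3] → 7 7 8 8 6 7
j=4: a[4]=6 ≤ 7 → i=2, swap a[2],a[4] → 7 7 6 8 8 7
final swap a[3],a[5] → 7 7 6 7 8 8; return 3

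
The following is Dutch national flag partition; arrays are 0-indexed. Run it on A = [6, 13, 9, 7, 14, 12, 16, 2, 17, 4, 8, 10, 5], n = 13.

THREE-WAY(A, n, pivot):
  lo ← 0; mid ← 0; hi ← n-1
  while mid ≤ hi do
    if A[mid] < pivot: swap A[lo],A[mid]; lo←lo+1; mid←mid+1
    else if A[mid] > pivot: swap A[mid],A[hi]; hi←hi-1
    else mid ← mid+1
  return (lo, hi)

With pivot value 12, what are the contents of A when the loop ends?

lo=0 mid=0 hi=12
6<12: swap(0,0), lo=1 mid=1 ⇒ [6, 13, 9, 7, 14, 12, 16, 2, 17, 4, 8, 10, 5]
13>12: swap(1,12), hi=11 ⇒ [6, 5, 9, 7, 14, 12, 16, 2, 17, 4, 8, 10, 13]
5<12: swap(1,1), lo=2 mid=2 ⇒ [6, 5, 9, 7, 14, 12, 16, 2, 17, 4, 8, 10, 13]
9<12: swap(2,2), lo=3 mid=3 ⇒ [6, 5, 9, 7, 14, 12, 16, 2, 17, 4, 8, 10, 13]
7<12: swap(3,3), lo=4 mid=4 ⇒ [6, 5, 9, 7, 14, 12, 16, 2, 17, 4, 8, 10, 13]
14>12: swap(4,11), hi=10 ⇒ [6, 5, 9, 7, 10, 12, 16, 2, 17, 4, 8, 14, 13]
10<12: swap(4,4), lo=5 mid=5 ⇒ [6, 5, 9, 7, 10, 12, 16, 2, 17, 4, 8, 14, 13]
12=12: mid=6
16>12: swap(6,10), hi=9 ⇒ [6, 5, 9, 7, 10, 12, 8, 2, 17, 4, 16, 14, 13]
8<12: swap(5,6), lo=6 mid=7 ⇒ [6, 5, 9, 7, 10, 8, 12, 2, 17, 4, 16, 14, 13]
2<12: swap(6,7), lo=7 mid=8 ⇒ [6, 5, 9, 7, 10, 8, 2, 12, 17, 4, 16, 14, 13]
17>12: swap(8,9), hi=8 ⇒ [6, 5, 9, 7, 10, 8, 2, 12, 4, 17, 16, 14, 13]
4<12: swap(7,8), lo=8 mid=9 ⇒ [6, 5, 9, 7, 10, 8, 2, 4, 12, 17, 16, 14, 13]
done. lo=8 hi=8; A=[6, 5, 9, 7, 10, 8, 2, 4, 12, 17, 16, 14, 13]

[6, 5, 9, 7, 10, 8, 2, 4, 12, 17, 16, 14, 13]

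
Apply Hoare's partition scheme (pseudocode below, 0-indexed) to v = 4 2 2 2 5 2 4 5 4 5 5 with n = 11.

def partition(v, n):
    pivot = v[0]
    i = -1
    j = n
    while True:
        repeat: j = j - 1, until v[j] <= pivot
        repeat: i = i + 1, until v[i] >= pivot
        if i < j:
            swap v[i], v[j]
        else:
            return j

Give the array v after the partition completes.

pivot = v[0] = 4; i = -1, j = 11
j→8 (v[8]=4≤4), i→0 (v[0]=4≥4); i<j, swap → 4 2 2 2 5 2 4 5 4 5 5
j→6 (v[6]=4≤4), i→4 (v[4]=5≥4); i<j, swap → 4 2 2 2 4 2 5 5 4 5 5
j→5, i→6; i≥j, return j=5. v = 4 2 2 2 4 2 5 5 4 5 5

4 2 2 2 4 2 5 5 4 5 5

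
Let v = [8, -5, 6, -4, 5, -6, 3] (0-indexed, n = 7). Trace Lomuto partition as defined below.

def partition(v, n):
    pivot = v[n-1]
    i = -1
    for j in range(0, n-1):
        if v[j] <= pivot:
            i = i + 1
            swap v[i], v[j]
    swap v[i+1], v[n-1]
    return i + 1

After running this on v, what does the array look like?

[-5, -4, -6, 3, 5, 6, 8]

pivot=3, i=-1
j=0: 8>3, skip
j=1: -5≤3, i=0, swap(0,1) ⇒ [-5, 8, 6, -4, 5, -6, 3]
j=2: 6>3, skip
j=3: -4≤3, i=1, swap(1,3) ⇒ [-5, -4, 6, 8, 5, -6, 3]
j=4: 5>3, skip
j=5: -6≤3, i=2, swap(2,5) ⇒ [-5, -4, -6, 8, 5, 6, 3]
swap(3,6) ⇒ [-5, -4, -6, 3, 5, 6, 8]; return 3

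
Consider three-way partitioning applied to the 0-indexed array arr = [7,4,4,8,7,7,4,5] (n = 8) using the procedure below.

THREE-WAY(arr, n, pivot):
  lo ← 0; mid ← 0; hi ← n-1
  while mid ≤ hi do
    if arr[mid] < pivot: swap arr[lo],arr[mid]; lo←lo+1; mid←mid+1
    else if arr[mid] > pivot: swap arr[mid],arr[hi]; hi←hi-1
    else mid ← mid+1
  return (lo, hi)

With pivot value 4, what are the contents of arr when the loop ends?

pivot = 4; lo=0, mid=0, hi=7
arr[mid]=7>4: swap arr[0],arr[7]; hi=6 → [5,4,4,8,7,7,4,7]
arr[mid]=5>4: swap arr[0],arr[6]; hi=5 → [4,4,4,8,7,7,5,7]
arr[mid]=4=4: mid=1
arr[mid]=4=4: mid=2
arr[mid]=4=4: mid=3
arr[mid]=8>4: swap arr[3],arr[5]; hi=4 → [4,4,4,7,7,8,5,7]
arr[mid]=7>4: swap arr[3],arr[4]; hi=3 → [4,4,4,7,7,8,5,7]
arr[mid]=7>4: swap arr[3],arr[3]; hi=2 → [4,4,4,7,7,8,5,7]
end: lo=0, hi=2; arr = [4,4,4,7,7,8,5,7]

[4,4,4,7,7,8,5,7]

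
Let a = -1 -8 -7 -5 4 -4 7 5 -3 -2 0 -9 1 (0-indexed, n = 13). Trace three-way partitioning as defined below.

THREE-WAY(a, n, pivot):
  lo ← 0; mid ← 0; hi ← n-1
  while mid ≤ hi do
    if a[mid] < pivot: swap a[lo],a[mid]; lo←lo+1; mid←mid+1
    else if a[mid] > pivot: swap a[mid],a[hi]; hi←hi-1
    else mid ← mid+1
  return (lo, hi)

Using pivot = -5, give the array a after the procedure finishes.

-9 -8 -7 -5 -4 7 5 -3 -2 0 4 1 -1

pivot = -5; lo=0, mid=0, hi=12
a[mid]=-1>-5: swap a[0],a[12]; hi=11 → 1 -8 -7 -5 4 -4 7 5 -3 -2 0 -9 -1
a[mid]=1>-5: swap a[0],a[11]; hi=10 → -9 -8 -7 -5 4 -4 7 5 -3 -2 0 1 -1
a[mid]=-9<-5: swap a[0],a[0]; lo=1,mid=1 → -9 -8 -7 -5 4 -4 7 5 -3 -2 0 1 -1
a[mid]=-8<-5: swap a[1],a[1]; lo=2,mid=2 → -9 -8 -7 -5 4 -4 7 5 -3 -2 0 1 -1
a[mid]=-7<-5: swap a[2],a[2]; lo=3,mid=3 → -9 -8 -7 -5 4 -4 7 5 -3 -2 0 1 -1
a[mid]=-5=-5: mid=4
a[mid]=4>-5: swap a[4],a[10]; hi=9 → -9 -8 -7 -5 0 -4 7 5 -3 -2 4 1 -1
a[mid]=0>-5: swap a[4],a[9]; hi=8 → -9 -8 -7 -5 -2 -4 7 5 -3 0 4 1 -1
a[mid]=-2>-5: swap a[4],a[8]; hi=7 → -9 -8 -7 -5 -3 -4 7 5 -2 0 4 1 -1
a[mid]=-3>-5: swap a[4],a[7]; hi=6 → -9 -8 -7 -5 5 -4 7 -3 -2 0 4 1 -1
a[mid]=5>-5: swap a[4],a[6]; hi=5 → -9 -8 -7 -5 7 -4 5 -3 -2 0 4 1 -1
a[mid]=7>-5: swap a[4],a[5]; hi=4 → -9 -8 -7 -5 -4 7 5 -3 -2 0 4 1 -1
a[mid]=-4>-5: swap a[4],a[4]; hi=3 → -9 -8 -7 -5 -4 7 5 -3 -2 0 4 1 -1
end: lo=3, hi=3; a = -9 -8 -7 -5 -4 7 5 -3 -2 0 4 1 -1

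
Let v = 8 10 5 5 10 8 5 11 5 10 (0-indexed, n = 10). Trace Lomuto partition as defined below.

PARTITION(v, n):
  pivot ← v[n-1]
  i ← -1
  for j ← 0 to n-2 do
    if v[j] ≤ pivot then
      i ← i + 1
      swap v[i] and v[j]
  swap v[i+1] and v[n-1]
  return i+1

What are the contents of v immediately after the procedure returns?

8 10 5 5 10 8 5 5 10 11

pivot=10, i=-1
j=0: 8≤10, i=0, swap(0,0) ⇒ 8 10 5 5 10 8 5 11 5 10
j=1: 10≤10, i=1, swap(1,1) ⇒ 8 10 5 5 10 8 5 11 5 10
j=2: 5≤10, i=2, swap(2,2) ⇒ 8 10 5 5 10 8 5 11 5 10
j=3: 5≤10, i=3, swap(3,3) ⇒ 8 10 5 5 10 8 5 11 5 10
j=4: 10≤10, i=4, swap(4,4) ⇒ 8 10 5 5 10 8 5 11 5 10
j=5: 8≤10, i=5, swap(5,5) ⇒ 8 10 5 5 10 8 5 11 5 10
j=6: 5≤10, i=6, swap(6,6) ⇒ 8 10 5 5 10 8 5 11 5 10
j=7: 11>10, skip
j=8: 5≤10, i=7, swap(7,8) ⇒ 8 10 5 5 10 8 5 5 11 10
swap(8,9) ⇒ 8 10 5 5 10 8 5 5 10 11; return 8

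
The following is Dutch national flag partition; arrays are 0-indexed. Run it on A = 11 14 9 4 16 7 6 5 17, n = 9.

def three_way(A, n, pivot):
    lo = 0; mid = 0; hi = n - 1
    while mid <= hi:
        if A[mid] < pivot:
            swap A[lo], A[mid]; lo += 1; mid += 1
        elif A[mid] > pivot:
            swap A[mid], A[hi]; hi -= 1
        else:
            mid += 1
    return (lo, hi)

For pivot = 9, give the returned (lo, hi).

lo=0 mid=0 hi=8
11>9: swap(0,8), hi=7 ⇒ 17 14 9 4 16 7 6 5 11
17>9: swap(0,7), hi=6 ⇒ 5 14 9 4 16 7 6 17 11
5<9: swap(0,0), lo=1 mid=1 ⇒ 5 14 9 4 16 7 6 17 11
14>9: swap(1,6), hi=5 ⇒ 5 6 9 4 16 7 14 17 11
6<9: swap(1,1), lo=2 mid=2 ⇒ 5 6 9 4 16 7 14 17 11
9=9: mid=3
4<9: swap(2,3), lo=3 mid=4 ⇒ 5 6 4 9 16 7 14 17 11
16>9: swap(4,5), hi=4 ⇒ 5 6 4 9 7 16 14 17 11
7<9: swap(3,4), lo=4 mid=5 ⇒ 5 6 4 7 9 16 14 17 11
done. lo=4 hi=4; A=5 6 4 7 9 16 14 17 11

(4, 4)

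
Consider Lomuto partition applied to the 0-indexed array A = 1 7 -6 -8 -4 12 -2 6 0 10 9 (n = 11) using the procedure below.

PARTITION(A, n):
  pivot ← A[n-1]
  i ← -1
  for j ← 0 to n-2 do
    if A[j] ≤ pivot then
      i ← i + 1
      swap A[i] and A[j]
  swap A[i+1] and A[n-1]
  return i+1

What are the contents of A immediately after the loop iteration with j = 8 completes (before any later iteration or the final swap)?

1 7 -6 -8 -4 -2 6 0 12 10 9

pivot = A[10] = 9; i = -1
j=0: A[0]=1 ≤ 9 → i=0, swap A[0],A[0] (no change) → 1 7 -6 -8 -4 12 -2 6 0 10 9
j=1: A[1]=7 ≤ 9 → i=1, swap A[1],A[1] (no change) → 1 7 -6 -8 -4 12 -2 6 0 10 9
j=2: A[2]=-6 ≤ 9 → i=2, swap A[2],A[2] (no change) → 1 7 -6 -8 -4 12 -2 6 0 10 9
j=3: A[3]=-8 ≤ 9 → i=3, swap A[3],A[3] (no change) → 1 7 -6 -8 -4 12 -2 6 0 10 9
j=4: A[4]=-4 ≤ 9 → i=4, swap A[4],A[4] (no change) → 1 7 -6 -8 -4 12 -2 6 0 10 9
j=5: A[5]=12 > 9 → no swap
j=6: A[6]=-2 ≤ 9 → i=5, swap A[5],A[6] → 1 7 -6 -8 -4 -2 12 6 0 10 9
j=7: A[7]=6 ≤ 9 → i=6, swap A[6],A[7] → 1 7 -6 -8 -4 -2 6 12 0 10 9
j=8: A[8]=0 ≤ 9 → i=7, swap A[7],A[8] → 1 7 -6 -8 -4 -2 6 0 12 10 9
(after j=8) A = 1 7 -6 -8 -4 -2 6 0 12 10 9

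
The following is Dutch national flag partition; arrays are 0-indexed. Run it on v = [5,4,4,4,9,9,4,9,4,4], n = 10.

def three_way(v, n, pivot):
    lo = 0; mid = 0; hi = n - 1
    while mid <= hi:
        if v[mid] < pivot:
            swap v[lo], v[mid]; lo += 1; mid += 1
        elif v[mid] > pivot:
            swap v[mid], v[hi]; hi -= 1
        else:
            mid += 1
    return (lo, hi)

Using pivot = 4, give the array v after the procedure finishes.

[4,4,4,4,4,4,9,9,9,5]

lo=0 mid=0 hi=9
5>4: swap(0,9), hi=8 ⇒ [4,4,4,4,9,9,4,9,4,5]
4=4: mid=1
4=4: mid=2
4=4: mid=3
4=4: mid=4
9>4: swap(4,8), hi=7 ⇒ [4,4,4,4,4,9,4,9,9,5]
4=4: mid=5
9>4: swap(5,7), hi=6 ⇒ [4,4,4,4,4,9,4,9,9,5]
9>4: swap(5,6), hi=5 ⇒ [4,4,4,4,4,4,9,9,9,5]
4=4: mid=6
done. lo=0 hi=5; v=[4,4,4,4,4,4,9,9,9,5]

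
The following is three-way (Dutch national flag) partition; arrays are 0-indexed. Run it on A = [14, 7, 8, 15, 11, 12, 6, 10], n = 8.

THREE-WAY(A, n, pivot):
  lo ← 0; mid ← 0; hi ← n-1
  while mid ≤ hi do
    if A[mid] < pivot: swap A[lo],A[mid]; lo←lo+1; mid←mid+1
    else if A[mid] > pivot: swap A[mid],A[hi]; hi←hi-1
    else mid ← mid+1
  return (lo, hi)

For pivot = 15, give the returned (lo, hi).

(7, 7)

pivot = 15; lo=0, mid=0, hi=7
A[mid]=14<15: swap A[0],A[0]; lo=1,mid=1 → [14, 7, 8, 15, 11, 12, 6, 10]
A[mid]=7<15: swap A[1],A[1]; lo=2,mid=2 → [14, 7, 8, 15, 11, 12, 6, 10]
A[mid]=8<15: swap A[2],A[2]; lo=3,mid=3 → [14, 7, 8, 15, 11, 12, 6, 10]
A[mid]=15=15: mid=4
A[mid]=11<15: swap A[3],A[4]; lo=4,mid=5 → [14, 7, 8, 11, 15, 12, 6, 10]
A[mid]=12<15: swap A[4],A[5]; lo=5,mid=6 → [14, 7, 8, 11, 12, 15, 6, 10]
A[mid]=6<15: swap A[5],A[6]; lo=6,mid=7 → [14, 7, 8, 11, 12, 6, 15, 10]
A[mid]=10<15: swap A[6],A[7]; lo=7,mid=8 → [14, 7, 8, 11, 12, 6, 10, 15]
end: lo=7, hi=7; A = [14, 7, 8, 11, 12, 6, 10, 15]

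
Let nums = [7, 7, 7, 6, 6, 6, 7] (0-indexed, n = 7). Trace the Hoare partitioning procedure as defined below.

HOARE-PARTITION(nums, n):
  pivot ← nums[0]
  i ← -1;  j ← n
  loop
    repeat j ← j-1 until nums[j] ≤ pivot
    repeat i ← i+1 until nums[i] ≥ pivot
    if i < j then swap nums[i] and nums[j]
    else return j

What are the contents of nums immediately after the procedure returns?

pivot = nums[0] = 7; i = -1, j = 7
j→6 (nums[6]=7≤7), i→0 (nums[0]=7≥7); i<j, swap → [7, 7, 7, 6, 6, 6, 7]
j→5 (nums[5]=6≤7), i→1 (nums[1]=7≥7); i<j, swap → [7, 6, 7, 6, 6, 7, 7]
j→4 (nums[4]=6≤7), i→2 (nums[2]=7≥7); i<j, swap → [7, 6, 6, 6, 7, 7, 7]
j→3, i→4; i≥j, return j=3. nums = [7, 6, 6, 6, 7, 7, 7]

[7, 6, 6, 6, 7, 7, 7]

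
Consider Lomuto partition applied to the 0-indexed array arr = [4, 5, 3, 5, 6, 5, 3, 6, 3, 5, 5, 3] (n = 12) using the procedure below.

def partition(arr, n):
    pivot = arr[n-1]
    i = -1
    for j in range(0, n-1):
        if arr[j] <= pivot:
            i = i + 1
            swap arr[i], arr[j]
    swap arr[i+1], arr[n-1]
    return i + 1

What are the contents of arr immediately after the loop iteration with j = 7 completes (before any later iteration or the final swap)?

[3, 3, 4, 5, 6, 5, 5, 6, 3, 5, 5, 3]

pivot=3, i=-1
j=0: 4>3, skip
j=1: 5>3, skip
j=2: 3≤3, i=0, swap(0,2) ⇒ [3, 5, 4, 5, 6, 5, 3, 6, 3, 5, 5, 3]
j=3: 5>3, skip
j=4: 6>3, skip
j=5: 5>3, skip
j=6: 3≤3, i=1, swap(1,6) ⇒ [3, 3, 4, 5, 6, 5, 5, 6, 3, 5, 5, 3]
j=7: 6>3, skip
(after j=7) arr = [3, 3, 4, 5, 6, 5, 5, 6, 3, 5, 5, 3]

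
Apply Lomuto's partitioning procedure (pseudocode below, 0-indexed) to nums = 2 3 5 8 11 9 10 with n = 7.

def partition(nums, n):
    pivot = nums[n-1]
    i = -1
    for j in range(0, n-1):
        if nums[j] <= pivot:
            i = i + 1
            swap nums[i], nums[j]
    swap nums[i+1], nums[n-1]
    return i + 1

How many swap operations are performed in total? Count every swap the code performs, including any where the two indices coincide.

6

pivot = nums[6] = 10; i = -1
j=0: nums[0]=2 ≤ 10 → i=0, swap nums[0],nums[0] (no change) → 2 3 5 8 11 9 10
j=1: nums[1]=3 ≤ 10 → i=1, swap nums[1],nums[1] (no change) → 2 3 5 8 11 9 10
j=2: nums[2]=5 ≤ 10 → i=2, swap nums[2],nums[2] (no change) → 2 3 5 8 11 9 10
j=3: nums[3]=8 ≤ 10 → i=3, swap nums[3],nums[3] (no change) → 2 3 5 8 11 9 10
j=4: nums[4]=11 > 10 → no swap
j=5: nums[5]=9 ≤ 10 → i=4, swap nums[4],nums[5] → 2 3 5 8 9 11 10
final swap nums[5],nums[6] → 2 3 5 8 9 10 11; return 5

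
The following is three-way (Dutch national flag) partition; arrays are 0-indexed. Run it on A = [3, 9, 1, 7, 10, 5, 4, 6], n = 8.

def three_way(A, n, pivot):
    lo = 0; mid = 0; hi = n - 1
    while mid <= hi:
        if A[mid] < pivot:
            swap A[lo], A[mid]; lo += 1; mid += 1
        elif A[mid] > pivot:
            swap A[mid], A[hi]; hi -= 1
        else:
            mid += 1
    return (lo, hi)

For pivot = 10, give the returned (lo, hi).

(7, 7)

pivot = 10; lo=0, mid=0, hi=7
A[mid]=3<10: swap A[0],A[0]; lo=1,mid=1 → [3, 9, 1, 7, 10, 5, 4, 6]
A[mid]=9<10: swap A[1],A[1]; lo=2,mid=2 → [3, 9, 1, 7, 10, 5, 4, 6]
A[mid]=1<10: swap A[2],A[2]; lo=3,mid=3 → [3, 9, 1, 7, 10, 5, 4, 6]
A[mid]=7<10: swap A[3],A[3]; lo=4,mid=4 → [3, 9, 1, 7, 10, 5, 4, 6]
A[mid]=10=10: mid=5
A[mid]=5<10: swap A[4],A[5]; lo=5,mid=6 → [3, 9, 1, 7, 5, 10, 4, 6]
A[mid]=4<10: swap A[5],A[6]; lo=6,mid=7 → [3, 9, 1, 7, 5, 4, 10, 6]
A[mid]=6<10: swap A[6],A[7]; lo=7,mid=8 → [3, 9, 1, 7, 5, 4, 6, 10]
end: lo=7, hi=7; A = [3, 9, 1, 7, 5, 4, 6, 10]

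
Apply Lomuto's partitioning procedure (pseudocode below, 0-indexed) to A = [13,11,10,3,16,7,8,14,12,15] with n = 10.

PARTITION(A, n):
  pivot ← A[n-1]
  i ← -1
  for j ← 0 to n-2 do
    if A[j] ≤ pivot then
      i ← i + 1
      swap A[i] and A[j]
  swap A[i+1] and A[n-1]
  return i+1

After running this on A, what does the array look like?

pivot=15, i=-1
j=0: 13≤15, i=0, swap(0,0) ⇒ [13,11,10,3,16,7,8,14,12,15]
j=1: 11≤15, i=1, swap(1,1) ⇒ [13,11,10,3,16,7,8,14,12,15]
j=2: 10≤15, i=2, swap(2,2) ⇒ [13,11,10,3,16,7,8,14,12,15]
j=3: 3≤15, i=3, swap(3,3) ⇒ [13,11,10,3,16,7,8,14,12,15]
j=4: 16>15, skip
j=5: 7≤15, i=4, swap(4,5) ⇒ [13,11,10,3,7,16,8,14,12,15]
j=6: 8≤15, i=5, swap(5,6) ⇒ [13,11,10,3,7,8,16,14,12,15]
j=7: 14≤15, i=6, swap(6,7) ⇒ [13,11,10,3,7,8,14,16,12,15]
j=8: 12≤15, i=7, swap(7,8) ⇒ [13,11,10,3,7,8,14,12,16,15]
swap(8,9) ⇒ [13,11,10,3,7,8,14,12,15,16]; return 8

[13,11,10,3,7,8,14,12,15,16]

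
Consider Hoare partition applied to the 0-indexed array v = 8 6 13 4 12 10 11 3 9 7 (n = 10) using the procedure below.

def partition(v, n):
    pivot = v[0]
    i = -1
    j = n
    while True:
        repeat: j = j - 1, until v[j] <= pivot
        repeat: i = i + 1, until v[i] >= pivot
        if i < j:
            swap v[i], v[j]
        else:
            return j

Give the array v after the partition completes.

pivot = v[0] = 8; i = -1, j = 10
j→9 (v[9]=7≤8), i→0 (v[0]=8≥8); i<j, swap → 7 6 13 4 12 10 11 3 9 8
j→7 (v[7]=3≤8), i→2 (v[2]=13≥8); i<j, swap → 7 6 3 4 12 10 11 13 9 8
j→3, i→4; i≥j, return j=3. v = 7 6 3 4 12 10 11 13 9 8

7 6 3 4 12 10 11 13 9 8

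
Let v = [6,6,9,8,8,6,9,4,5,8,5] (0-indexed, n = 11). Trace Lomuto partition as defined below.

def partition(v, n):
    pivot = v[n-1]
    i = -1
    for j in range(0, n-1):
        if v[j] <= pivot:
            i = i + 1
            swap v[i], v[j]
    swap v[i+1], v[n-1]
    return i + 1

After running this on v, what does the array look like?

pivot=5, i=-1
j=0: 6>5, skip
j=1: 6>5, skip
j=2: 9>5, skip
j=3: 8>5, skip
j=4: 8>5, skip
j=5: 6>5, skip
j=6: 9>5, skip
j=7: 4≤5, i=0, swap(0,7) ⇒ [4,6,9,8,8,6,9,6,5,8,5]
j=8: 5≤5, i=1, swap(1,8) ⇒ [4,5,9,8,8,6,9,6,6,8,5]
j=9: 8>5, skip
swap(2,10) ⇒ [4,5,5,8,8,6,9,6,6,8,9]; return 2

[4,5,5,8,8,6,9,6,6,8,9]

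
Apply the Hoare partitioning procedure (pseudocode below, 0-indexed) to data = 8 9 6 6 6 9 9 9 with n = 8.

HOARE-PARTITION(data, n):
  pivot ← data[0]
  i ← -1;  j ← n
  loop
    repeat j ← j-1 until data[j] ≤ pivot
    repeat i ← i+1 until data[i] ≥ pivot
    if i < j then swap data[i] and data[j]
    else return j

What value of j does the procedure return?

pivot = data[0] = 8; i = -1, j = 8
j→4 (data[4]=6≤8), i→0 (data[0]=8≥8); i<j, swap → 6 9 6 6 8 9 9 9
j→3 (data[3]=6≤8), i→1 (data[1]=9≥8); i<j, swap → 6 6 6 9 8 9 9 9
j→2, i→3; i≥j, return j=2. data = 6 6 6 9 8 9 9 9

2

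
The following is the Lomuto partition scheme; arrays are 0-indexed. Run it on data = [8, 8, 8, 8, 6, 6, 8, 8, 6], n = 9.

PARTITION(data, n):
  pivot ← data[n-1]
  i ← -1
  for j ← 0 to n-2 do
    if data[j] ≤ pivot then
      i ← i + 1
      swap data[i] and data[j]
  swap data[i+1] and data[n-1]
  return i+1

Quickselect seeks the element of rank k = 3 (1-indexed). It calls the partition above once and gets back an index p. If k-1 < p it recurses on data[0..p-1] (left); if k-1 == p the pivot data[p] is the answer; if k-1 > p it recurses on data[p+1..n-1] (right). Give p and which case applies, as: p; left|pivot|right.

pivot = data[8] = 6; i = -1
j=0: data[0]=8 > 6 → no swap
j=1: data[1]=8 > 6 → no swap
j=2: data[2]=8 > 6 → no swap
j=3: data[3]=8 > 6 → no swap
j=4: data[4]=6 ≤ 6 → i=0, swap data[0],data[4] → [6, 8, 8, 8, 8, 6, 8, 8, 6]
j=5: data[5]=6 ≤ 6 → i=1, swap data[1],data[5] → [6, 6, 8, 8, 8, 8, 8, 8, 6]
j=6: data[6]=8 > 6 → no swap
j=7: data[7]=8 > 6 → no swap
final swap data[2],data[8] → [6, 6, 6, 8, 8, 8, 8, 8, 8]; return 2
p = 2; k-1 = 2 == 2 ⇒ pivot

2; pivot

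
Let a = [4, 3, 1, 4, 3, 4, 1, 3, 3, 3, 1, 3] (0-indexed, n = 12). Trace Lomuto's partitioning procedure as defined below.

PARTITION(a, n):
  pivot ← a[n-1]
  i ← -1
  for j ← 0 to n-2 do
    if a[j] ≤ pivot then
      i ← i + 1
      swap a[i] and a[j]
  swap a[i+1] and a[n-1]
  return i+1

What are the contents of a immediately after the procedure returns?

pivot = a[11] = 3; i = -1
j=0: a[0]=4 > 3 → no swap
j=1: a[1]=3 ≤ 3 → i=0, swap a[0],a[1] → [3, 4, 1, 4, 3, 4, 1, 3, 3, 3, 1, 3]
j=2: a[2]=1 ≤ 3 → i=1, swap a[1],a[2] → [3, 1, 4, 4, 3, 4, 1, 3, 3, 3, 1, 3]
j=3: a[3]=4 > 3 → no swap
j=4: a[4]=3 ≤ 3 → i=2, swap a[2],a[4] → [3, 1, 3, 4, 4, 4, 1, 3, 3, 3, 1, 3]
j=5: a[5]=4 > 3 → no swap
j=6: a[6]=1 ≤ 3 → i=3, swap a[3],a[6] → [3, 1, 3, 1, 4, 4, 4, 3, 3, 3, 1, 3]
j=7: a[7]=3 ≤ 3 → i=4, swap a[4],a[7] → [3, 1, 3, 1, 3, 4, 4, 4, 3, 3, 1, 3]
j=8: a[8]=3 ≤ 3 → i=5, swap a[5],a[8] → [3, 1, 3, 1, 3, 3, 4, 4, 4, 3, 1, 3]
j=9: a[9]=3 ≤ 3 → i=6, swap a[6],a[9] → [3, 1, 3, 1, 3, 3, 3, 4, 4, 4, 1, 3]
j=10: a[10]=1 ≤ 3 → i=7, swap a[7],a[10] → [3, 1, 3, 1, 3, 3, 3, 1, 4, 4, 4, 3]
final swap a[8],a[11] → [3, 1, 3, 1, 3, 3, 3, 1, 3, 4, 4, 4]; return 8

[3, 1, 3, 1, 3, 3, 3, 1, 3, 4, 4, 4]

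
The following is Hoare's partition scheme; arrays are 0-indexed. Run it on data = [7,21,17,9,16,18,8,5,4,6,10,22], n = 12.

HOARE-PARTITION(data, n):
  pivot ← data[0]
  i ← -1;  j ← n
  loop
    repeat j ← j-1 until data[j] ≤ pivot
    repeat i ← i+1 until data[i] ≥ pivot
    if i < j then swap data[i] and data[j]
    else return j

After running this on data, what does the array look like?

[6,4,5,9,16,18,8,17,21,7,10,22]

pivot = data[0] = 7; i = -1, j = 12
j→9 (data[9]=6≤7), i→0 (data[0]=7≥7); i<j, swap → [6,21,17,9,16,18,8,5,4,7,10,22]
j→8 (data[8]=4≤7), i→1 (data[1]=21≥7); i<j, swap → [6,4,17,9,16,18,8,5,21,7,10,22]
j→7 (data[7]=5≤7), i→2 (data[2]=17≥7); i<j, swap → [6,4,5,9,16,18,8,17,21,7,10,22]
j→2, i→3; i≥j, return j=2. data = [6,4,5,9,16,18,8,17,21,7,10,22]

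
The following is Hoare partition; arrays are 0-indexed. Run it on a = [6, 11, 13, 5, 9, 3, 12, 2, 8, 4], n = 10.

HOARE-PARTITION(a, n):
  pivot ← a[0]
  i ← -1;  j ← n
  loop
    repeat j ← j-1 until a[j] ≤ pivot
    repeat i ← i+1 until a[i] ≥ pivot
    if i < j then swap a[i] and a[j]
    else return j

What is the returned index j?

pivot = a[0] = 6; i = -1, j = 10
j→9 (a[9]=4≤6), i→0 (a[0]=6≥6); i<j, swap → [4, 11, 13, 5, 9, 3, 12, 2, 8, 6]
j→7 (a[7]=2≤6), i→1 (a[1]=11≥6); i<j, swap → [4, 2, 13, 5, 9, 3, 12, 11, 8, 6]
j→5 (a[5]=3≤6), i→2 (a[2]=13≥6); i<j, swap → [4, 2, 3, 5, 9, 13, 12, 11, 8, 6]
j→3, i→4; i≥j, return j=3. a = [4, 2, 3, 5, 9, 13, 12, 11, 8, 6]

3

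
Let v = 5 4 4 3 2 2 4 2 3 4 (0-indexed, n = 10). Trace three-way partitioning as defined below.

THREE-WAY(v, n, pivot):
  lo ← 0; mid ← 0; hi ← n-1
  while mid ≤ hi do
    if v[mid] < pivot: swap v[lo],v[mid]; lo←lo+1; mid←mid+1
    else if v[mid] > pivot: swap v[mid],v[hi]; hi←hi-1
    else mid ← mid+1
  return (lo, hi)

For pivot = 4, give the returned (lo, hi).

(5, 8)

lo=0 mid=0 hi=9
5>4: swap(0,9), hi=8 ⇒ 4 4 4 3 2 2 4 2 3 5
4=4: mid=1
4=4: mid=2
4=4: mid=3
3<4: swap(0,3), lo=1 mid=4 ⇒ 3 4 4 4 2 2 4 2 3 5
2<4: swap(1,4), lo=2 mid=5 ⇒ 3 2 4 4 4 2 4 2 3 5
2<4: swap(2,5), lo=3 mid=6 ⇒ 3 2 2 4 4 4 4 2 3 5
4=4: mid=7
2<4: swap(3,7), lo=4 mid=8 ⇒ 3 2 2 2 4 4 4 4 3 5
3<4: swap(4,8), lo=5 mid=9 ⇒ 3 2 2 2 3 4 4 4 4 5
done. lo=5 hi=8; v=3 2 2 2 3 4 4 4 4 5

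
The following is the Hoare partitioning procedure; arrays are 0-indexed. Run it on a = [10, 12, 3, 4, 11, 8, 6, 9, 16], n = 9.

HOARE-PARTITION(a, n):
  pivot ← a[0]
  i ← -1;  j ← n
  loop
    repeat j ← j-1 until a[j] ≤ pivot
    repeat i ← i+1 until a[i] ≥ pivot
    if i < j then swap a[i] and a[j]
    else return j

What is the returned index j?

pivot=10
j stops at 7 (9), i stops at 0 (10); swap ⇒ [9, 12, 3, 4, 11, 8, 6, 10, 16]
j stops at 6 (6), i stops at 1 (12); swap ⇒ [9, 6, 3, 4, 11, 8, 12, 10, 16]
j stops at 5 (8), i stops at 4 (11); swap ⇒ [9, 6, 3, 4, 8, 11, 12, 10, 16]
j stops at 4, i stops at 5; i≥j ⇒ return 4. a=[9, 6, 3, 4, 8, 11, 12, 10, 16]

4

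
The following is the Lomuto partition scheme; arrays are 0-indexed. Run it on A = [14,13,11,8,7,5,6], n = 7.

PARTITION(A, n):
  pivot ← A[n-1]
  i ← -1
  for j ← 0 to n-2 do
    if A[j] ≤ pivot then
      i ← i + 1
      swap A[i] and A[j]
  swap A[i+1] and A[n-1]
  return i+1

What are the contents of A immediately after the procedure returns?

pivot = A[6] = 6; i = -1
j=0: A[0]=14 > 6 → no swap
j=1: A[1]=13 > 6 → no swap
j=2: A[2]=11 > 6 → no swap
j=3: A[3]=8 > 6 → no swap
j=4: A[4]=7 > 6 → no swap
j=5: A[5]=5 ≤ 6 → i=0, swap A[0],A[5] → [5,13,11,8,7,14,6]
final swap A[1],A[6] → [5,6,11,8,7,14,13]; return 1

[5,6,11,8,7,14,13]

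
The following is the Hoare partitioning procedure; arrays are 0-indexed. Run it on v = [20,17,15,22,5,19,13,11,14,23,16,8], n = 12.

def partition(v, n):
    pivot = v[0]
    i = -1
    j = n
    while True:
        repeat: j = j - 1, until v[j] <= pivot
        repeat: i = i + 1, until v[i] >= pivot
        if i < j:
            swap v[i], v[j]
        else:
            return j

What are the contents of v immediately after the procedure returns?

pivot=20
j stops at 11 (8), i stops at 0 (20); swap ⇒ [8,17,15,22,5,19,13,11,14,23,16,20]
j stops at 10 (16), i stops at 3 (22); swap ⇒ [8,17,15,16,5,19,13,11,14,23,22,20]
j stops at 8, i stops at 9; i≥j ⇒ return 8. v=[8,17,15,16,5,19,13,11,14,23,22,20]

[8,17,15,16,5,19,13,11,14,23,22,20]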